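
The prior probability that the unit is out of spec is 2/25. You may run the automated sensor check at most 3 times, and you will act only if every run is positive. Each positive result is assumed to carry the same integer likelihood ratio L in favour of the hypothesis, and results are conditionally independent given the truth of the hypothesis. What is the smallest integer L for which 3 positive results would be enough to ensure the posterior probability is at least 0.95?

7

Prior odds = 0.08/0.92 = 2/23.
Target odds = 0.95/0.05 = 19.
Need L³ ≥ 19 ÷ (2/23) = 218.5.
6³ = 216 < 218.5 ≤ 343 = 7³, so L = 7.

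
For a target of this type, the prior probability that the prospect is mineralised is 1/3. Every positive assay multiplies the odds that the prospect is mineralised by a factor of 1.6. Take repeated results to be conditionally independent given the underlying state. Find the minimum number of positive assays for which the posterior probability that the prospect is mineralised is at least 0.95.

8

Prior odds = (1/3)/(2/3) = 0.5.
Likelihood ratio per positive assay = 1.6.
Target odds: 0.95 ÷ 0.05 = 19.
Need 0.5 × 1.6ⁿ ≥ 19, i.e. 1.6ⁿ ≥ 38.
1.6⁷ = 2097152/78125 falls short of 38 but 1.6⁸ = 16777216/390625 reaches it, so n = 8.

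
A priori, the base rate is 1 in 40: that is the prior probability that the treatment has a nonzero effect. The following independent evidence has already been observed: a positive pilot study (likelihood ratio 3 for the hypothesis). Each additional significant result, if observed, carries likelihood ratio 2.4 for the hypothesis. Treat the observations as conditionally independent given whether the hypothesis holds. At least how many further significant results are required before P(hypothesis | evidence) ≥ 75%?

5

Prior odds = 0.025/0.975 = 1/39.
Bayes factor of the evidence already in hand = 3.
Odds after that evidence = (1/39) × 3 = 1/13.
Target odds = 0.75/0.25 = 3.
Need 2.4ⁿ ≥ 3 ÷ (1/13) = 39.
2.4⁴ = 33.1776 falls short of 39 but 2.4⁵ = 79.62624 reaches it, so n = 5.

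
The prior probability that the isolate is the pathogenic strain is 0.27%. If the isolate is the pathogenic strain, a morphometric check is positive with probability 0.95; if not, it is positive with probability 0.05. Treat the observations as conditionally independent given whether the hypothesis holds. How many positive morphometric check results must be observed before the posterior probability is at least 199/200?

Prior odds: 0.0027 ÷ 0.9973 = 27/9973.
Likelihood ratio of a positive = 0.95/0.05 = 19.
Target odds: 0.995 ÷ 0.005 = 199.
Need (27/9973) × 19ⁿ ≥ 199, i.e. 19ⁿ ≥ 1984627/27.
19³ = 6859 falls short of 1984627/27 but 19⁴ = 130321 reaches it, so n = 4.

4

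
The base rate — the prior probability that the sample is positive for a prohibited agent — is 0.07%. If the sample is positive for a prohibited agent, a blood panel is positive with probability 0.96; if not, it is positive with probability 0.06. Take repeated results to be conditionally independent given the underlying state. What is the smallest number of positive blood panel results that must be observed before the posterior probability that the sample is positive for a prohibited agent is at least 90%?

4

Prior odds = 0.0007/0.9993 = 7/9993.
Likelihood ratio of a positive = 0.96/0.06 = 16.
Target posterior odds = 0.9/0.1 = 9.
Need (7/9993) × 16ⁿ ≥ 9, i.e. 16ⁿ ≥ 89937/7.
16³ = 4096 falls short of 89937/7 but 16⁴ = 65536 reaches it, so n = 4.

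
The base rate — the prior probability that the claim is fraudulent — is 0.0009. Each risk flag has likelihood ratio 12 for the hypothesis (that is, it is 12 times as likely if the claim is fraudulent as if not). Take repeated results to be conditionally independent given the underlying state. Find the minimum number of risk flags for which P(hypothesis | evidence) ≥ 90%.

4

Prior odds = 0.0009/0.9991 = 9/9991.
Likelihood ratio per risk flag = 12.
Target posterior odds = 0.9/0.1 = 9.
Require 12ⁿ ≥ 9 ÷ (9/9991) = 9991.
12³ = 1728 falls short of 9991 but 12⁴ = 20736 reaches it, so n = 4.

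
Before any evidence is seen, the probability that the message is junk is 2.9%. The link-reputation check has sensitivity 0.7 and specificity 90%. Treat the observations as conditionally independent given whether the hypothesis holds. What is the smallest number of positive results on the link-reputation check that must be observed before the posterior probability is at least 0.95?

Prior odds: 0.029 ÷ 0.971 = 29/971.
False-positive rate = 1 − 0.9 = 0.1; likelihood ratio of a positive = 0.7/0.1 = 7.
Target odds: 0.95 ÷ 0.05 = 19.
Need (29/971) × 7ⁿ ≥ 19, i.e. 7ⁿ ≥ 18449/29.
7³ = 343 falls short of 18449/29 but 7⁴ = 2401 reaches it, so n = 4.

4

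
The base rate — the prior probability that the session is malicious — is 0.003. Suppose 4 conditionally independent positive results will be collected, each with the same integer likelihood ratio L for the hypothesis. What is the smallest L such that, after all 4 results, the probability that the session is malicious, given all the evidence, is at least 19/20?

9

Prior odds = 0.003/0.997 = 3/997.
Target odds = 0.95/0.05 = 19.
Need L⁴ ≥ 19 ÷ (3/997) = 18943/3.
8⁴ = 4096 < 18943/3 ≤ 6561 = 9⁴, so L = 9.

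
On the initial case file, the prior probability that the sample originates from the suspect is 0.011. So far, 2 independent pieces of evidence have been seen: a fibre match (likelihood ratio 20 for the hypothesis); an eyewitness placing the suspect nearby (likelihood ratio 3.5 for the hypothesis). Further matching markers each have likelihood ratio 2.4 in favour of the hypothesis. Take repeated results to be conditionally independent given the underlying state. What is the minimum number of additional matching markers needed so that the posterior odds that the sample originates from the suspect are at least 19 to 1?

4

Prior odds = 0.011/0.989 = 11/989.
Combined Bayes factor of the evidence already in hand = 20 × 3.5 = 70.
Odds after that evidence = (11/989) × 70 = 770/989.
Target odds = 19.
Need 2.4ⁿ ≥ 19 ÷ (770/989) = 18791/770.
2.4³ = 13.824 falls short of 18791/770 but 2.4⁴ = 33.1776 reaches it, so n = 4.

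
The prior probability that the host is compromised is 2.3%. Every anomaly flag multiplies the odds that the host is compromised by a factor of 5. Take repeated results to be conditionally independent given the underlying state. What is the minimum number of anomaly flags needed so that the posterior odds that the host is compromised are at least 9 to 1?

4

Prior odds: 0.023 ÷ 0.977 = 23/977.
Likelihood ratio per anomaly flag = 5.
Target odds = 9.
Require 5ⁿ ≥ 9 ÷ (23/977) = 8793/23.
5³ = 125 falls short of 8793/23 but 5⁴ = 625 reaches it, so n = 4.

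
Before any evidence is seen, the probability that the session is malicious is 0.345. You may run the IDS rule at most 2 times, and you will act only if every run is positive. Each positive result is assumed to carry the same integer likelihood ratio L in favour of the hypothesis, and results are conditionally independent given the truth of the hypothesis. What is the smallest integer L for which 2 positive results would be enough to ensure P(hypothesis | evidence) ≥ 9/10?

Prior odds = 0.345/0.655 = 69/131.
Target odds = 0.9/0.1 = 9.
Need L² ≥ 9 ÷ (69/131) = 393/23.
4² = 16 < 393/23 ≤ 25 = 5², so L = 5.

5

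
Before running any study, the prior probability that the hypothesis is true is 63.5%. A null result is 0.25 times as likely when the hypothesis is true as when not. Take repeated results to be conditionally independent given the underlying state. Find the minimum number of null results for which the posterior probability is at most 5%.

Prior odds: 0.635 ÷ 0.365 = 127/73.
Likelihood ratio per null result = 0.25.
Target odds: 0.05 ÷ 0.95 = 1/19.
Require 0.25ⁿ ≤ 1/19 ÷ (127/73) = 73/2413.
0.25² = 0.0625 is still above 73/2413 but 0.25³ = 0.015625 is at or below it, so n = 3.

3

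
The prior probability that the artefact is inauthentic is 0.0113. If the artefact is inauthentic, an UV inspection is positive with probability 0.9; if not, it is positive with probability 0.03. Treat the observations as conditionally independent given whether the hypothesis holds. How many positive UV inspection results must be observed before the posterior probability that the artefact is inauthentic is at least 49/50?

Prior odds: 0.0113 ÷ 0.9887 = 113/9887.
Likelihood ratio of a positive = 0.9/0.03 = 30.
Target posterior odds = 0.98/0.02 = 49.
Require 30ⁿ ≥ 49 ÷ (113/9887) = 484463/113.
30² = 900 falls short of 484463/113 but 30³ = 27000 reaches it, so n = 3.

3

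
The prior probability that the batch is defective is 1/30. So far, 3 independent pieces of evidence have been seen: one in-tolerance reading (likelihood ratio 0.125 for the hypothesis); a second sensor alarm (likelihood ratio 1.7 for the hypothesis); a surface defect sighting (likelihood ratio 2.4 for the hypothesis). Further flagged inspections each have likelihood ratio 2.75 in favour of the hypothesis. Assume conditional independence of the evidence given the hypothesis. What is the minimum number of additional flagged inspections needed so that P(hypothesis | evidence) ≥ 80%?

6

Prior odds = (1/30)/(29/30) = 1/29.
Combined Bayes factor of the evidence already in hand = 0.125 × 1.7 × 2.4 = 0.51.
Odds after that evidence = (1/29) × 0.51 = 51/2900.
Target odds = 0.8/0.2 = 4.
Need 2.75ⁿ ≥ 4 ÷ (51/2900) = 11600/51.
2.75⁵ = 161051/1024 falls short of 11600/51 but 2.75⁶ = 1771561/4096 reaches it, so n = 6.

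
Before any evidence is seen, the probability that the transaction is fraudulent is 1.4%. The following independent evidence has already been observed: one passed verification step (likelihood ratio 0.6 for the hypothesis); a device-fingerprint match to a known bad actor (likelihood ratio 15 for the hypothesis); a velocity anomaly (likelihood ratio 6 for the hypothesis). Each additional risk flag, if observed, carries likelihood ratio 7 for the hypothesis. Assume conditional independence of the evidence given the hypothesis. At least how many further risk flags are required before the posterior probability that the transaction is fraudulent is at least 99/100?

Prior odds = 0.014/0.986 = 7/493.
Combined Bayes factor of the evidence already in hand = 0.6 × 15 × 6 = 54.
Odds after that evidence = (7/493) × 54 = 378/493.
Target odds = 0.99/0.01 = 99.
Need 7ⁿ ≥ 99 ÷ (378/493) = 5423/42.
7² = 49 falls short of 5423/42 but 7³ = 343 reaches it, so n = 3.

3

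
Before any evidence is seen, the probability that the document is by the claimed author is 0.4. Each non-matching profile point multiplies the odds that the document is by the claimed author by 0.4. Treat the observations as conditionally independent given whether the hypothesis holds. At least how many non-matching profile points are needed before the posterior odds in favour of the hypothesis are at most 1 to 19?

Prior odds = 0.4/0.6 = 2/3.
Likelihood ratio per non-matching profile point = 0.4.
Target odds = 1/19.
Require 0.4ⁿ ≤ 1/19 ÷ (2/3) = 3/38.
0.4² = 0.16 is still above 3/38 but 0.4³ = 0.064 is at or below it, so n = 3.

3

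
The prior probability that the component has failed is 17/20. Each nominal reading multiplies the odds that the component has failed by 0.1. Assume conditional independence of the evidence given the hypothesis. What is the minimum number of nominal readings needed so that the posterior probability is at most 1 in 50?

3

Prior odds = 0.85/0.15 = 17/3.
Likelihood ratio per nominal reading = 0.1.
Target posterior odds = 0.02/0.98 = 1/49.
Need (17/3) × 0.1ⁿ ≤ 1/49, i.e. 0.1ⁿ ≤ 3/833.
0.1² = 0.01 is still above 3/833 but 0.1³ = 0.001 is at or below it, so n = 3.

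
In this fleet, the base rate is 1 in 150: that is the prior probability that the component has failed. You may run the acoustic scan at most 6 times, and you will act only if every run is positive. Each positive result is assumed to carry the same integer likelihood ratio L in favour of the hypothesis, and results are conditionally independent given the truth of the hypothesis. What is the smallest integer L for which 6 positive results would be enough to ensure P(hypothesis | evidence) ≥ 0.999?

Prior odds = (1/150)/(149/150) = 1/149.
Target odds = 0.999/0.001 = 999.
Need L⁶ ≥ 999 ÷ (1/149) = 148851.
7⁶ = 117649 < 148851 ≤ 262144 = 8⁶, so L = 8.

8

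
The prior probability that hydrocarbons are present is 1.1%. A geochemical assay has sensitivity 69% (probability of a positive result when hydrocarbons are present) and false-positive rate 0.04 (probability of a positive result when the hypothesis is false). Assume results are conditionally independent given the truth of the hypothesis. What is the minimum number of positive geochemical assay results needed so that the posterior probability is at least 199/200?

4

Prior odds = 0.011/0.989 = 11/989.
Likelihood ratio of a positive result = 0.69/0.04 = 17.25.
Target odds: 0.995 ÷ 0.005 = 199.
Require 17.25ⁿ ≥ 199 ÷ (11/989) = 196811/11.
17.25³ = 5132.953125 falls short of 196811/11 but 17.25⁴ = 22667121/256 reaches it, so n = 4.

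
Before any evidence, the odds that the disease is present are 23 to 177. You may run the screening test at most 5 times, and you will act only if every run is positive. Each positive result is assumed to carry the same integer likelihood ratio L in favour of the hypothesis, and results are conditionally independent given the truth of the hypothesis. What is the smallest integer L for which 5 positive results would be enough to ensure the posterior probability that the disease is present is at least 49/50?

4

Prior odds = 23/177.
Target odds = 0.98/0.02 = 49.
Need L⁵ ≥ 49 ÷ (23/177) = 8673/23.
3⁵ = 243 < 8673/23 ≤ 1024 = 4⁵, so L = 4.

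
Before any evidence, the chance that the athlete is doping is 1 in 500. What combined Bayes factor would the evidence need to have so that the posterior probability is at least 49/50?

Prior odds = 0.002/0.998 = 1/499.
Target odds = 0.98/0.02 = 49.
Required Bayes factor = 49 ÷ (1/499) = 24451.

24451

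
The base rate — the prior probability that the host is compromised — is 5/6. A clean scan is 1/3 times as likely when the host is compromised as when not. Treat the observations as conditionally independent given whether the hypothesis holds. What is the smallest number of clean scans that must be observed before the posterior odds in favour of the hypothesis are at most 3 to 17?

4

Prior odds = (5/6)/(1/6) = 5.
Likelihood ratio per clean scan = 1/3.
Target odds = 3/17.
Require (1/3)ⁿ ≤ 3/17 ÷ 5 = 3/85.
(1/3)³ = 1/27 is still above 3/85 but (1/3)⁴ = 1/81 is at or below it, so n = 4.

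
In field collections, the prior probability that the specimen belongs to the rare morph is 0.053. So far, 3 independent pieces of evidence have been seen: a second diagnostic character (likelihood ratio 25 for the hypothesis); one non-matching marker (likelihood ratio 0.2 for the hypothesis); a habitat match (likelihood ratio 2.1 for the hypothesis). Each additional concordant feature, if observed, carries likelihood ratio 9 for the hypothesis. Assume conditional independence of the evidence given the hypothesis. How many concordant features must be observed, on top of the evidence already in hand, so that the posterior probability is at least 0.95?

Prior odds = 0.053/0.947 = 53/947.
Combined Bayes factor of the evidence already in hand = 25 × 0.2 × 2.1 = 10.5.
Odds after that evidence = (53/947) × 10.5 = 1113/1894.
Target odds = 0.95/0.05 = 19.
Need 9ⁿ ≥ 19 ÷ (1113/1894) = 35986/1113.
9¹ = 9 falls short of 35986/1113 but 9² = 81 reaches it, so n = 2.

2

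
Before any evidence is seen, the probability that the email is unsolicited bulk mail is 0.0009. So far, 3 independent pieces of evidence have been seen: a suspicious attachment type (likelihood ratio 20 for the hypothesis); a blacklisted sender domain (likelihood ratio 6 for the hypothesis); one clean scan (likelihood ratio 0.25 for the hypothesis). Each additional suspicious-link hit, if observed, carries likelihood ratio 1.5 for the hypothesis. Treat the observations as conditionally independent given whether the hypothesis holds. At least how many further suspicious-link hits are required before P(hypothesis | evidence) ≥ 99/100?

Prior odds = 0.0009/0.9991 = 9/9991.
Combined Bayes factor of the evidence already in hand = 20 × 6 × 0.25 = 30.
Odds after that evidence = (9/9991) × 30 = 270/9991.
Target odds = 0.99/0.01 = 99.
Need 1.5ⁿ ≥ 99 ÷ (270/9991) = 109901/30.
1.5²⁰ ≈3325.26 falls short of 109901/30 but 1.5²¹ ≈4987.89 reaches it, so n = 21.

21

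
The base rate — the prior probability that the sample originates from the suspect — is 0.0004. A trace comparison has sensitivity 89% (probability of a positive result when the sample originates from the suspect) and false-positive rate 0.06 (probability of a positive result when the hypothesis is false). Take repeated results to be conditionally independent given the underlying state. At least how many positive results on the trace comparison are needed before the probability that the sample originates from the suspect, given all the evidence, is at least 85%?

Prior odds = 0.0004/0.9996 = 1/2499.
Likelihood ratio of a positive result = 0.89/0.06 = 89/6.
Target posterior odds = 0.85/0.15 = 17/3.
Need (1/2499) × (89/6)ⁿ ≥ 17/3, i.e. (89/6)ⁿ ≥ 14161.
(89/6)³ = 704969/216 falls short of 14161 but (89/6)⁴ = 62742241/1296 reaches it, so n = 4.

4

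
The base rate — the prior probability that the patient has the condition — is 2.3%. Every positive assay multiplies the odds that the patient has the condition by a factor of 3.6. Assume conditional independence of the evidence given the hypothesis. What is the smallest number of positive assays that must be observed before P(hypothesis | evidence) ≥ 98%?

Prior odds: 0.023 ÷ 0.977 = 23/977.
Likelihood ratio per positive assay = 3.6.
Target posterior odds = 0.98/0.02 = 49.
Require 3.6ⁿ ≥ 49 ÷ (23/977) = 47873/23.
3.6⁵ = 604.66176 falls short of 47873/23 but 3.6⁶ = 34012224/15625 reaches it, so n = 6.

6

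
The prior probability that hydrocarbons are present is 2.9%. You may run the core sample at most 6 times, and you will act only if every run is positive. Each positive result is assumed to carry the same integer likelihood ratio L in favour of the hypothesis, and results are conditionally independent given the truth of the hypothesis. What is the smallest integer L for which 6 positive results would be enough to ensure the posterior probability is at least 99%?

4

Prior odds = 0.029/0.971 = 29/971.
Target odds = 0.99/0.01 = 99.
Need L⁶ ≥ 99 ÷ (29/971) = 96129/29.
3⁶ = 729 < 96129/29 ≤ 4096 = 4⁶, so L = 4.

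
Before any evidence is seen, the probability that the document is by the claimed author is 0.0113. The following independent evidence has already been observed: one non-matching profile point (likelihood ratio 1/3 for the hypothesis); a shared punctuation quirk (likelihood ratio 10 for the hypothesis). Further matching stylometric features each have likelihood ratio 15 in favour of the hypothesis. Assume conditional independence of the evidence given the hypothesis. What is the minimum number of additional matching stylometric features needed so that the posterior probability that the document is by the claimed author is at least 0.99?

Prior odds = 0.0113/0.9887 = 113/9887.
Combined Bayes factor of the evidence already in hand = (1/3) × 10 = 10/3.
Odds after that evidence = (113/9887) × 10/3 = 1130/29661.
Target odds = 0.99/0.01 = 99.
Need 15ⁿ ≥ 99 ÷ (1130/29661) = 2936439/1130.
15² = 225 falls short of 2936439/1130 but 15³ = 3375 reaches it, so n = 3.

3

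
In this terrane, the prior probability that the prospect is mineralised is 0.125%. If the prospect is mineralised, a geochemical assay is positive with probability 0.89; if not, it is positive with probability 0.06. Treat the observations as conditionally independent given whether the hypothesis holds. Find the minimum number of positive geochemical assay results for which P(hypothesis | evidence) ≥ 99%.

5

Prior odds: 0.00125 ÷ 0.99875 = 1/799.
Likelihood ratio of a positive = 0.89/0.06 = 89/6.
Target posterior odds = 0.99/0.01 = 99.
Require (89/6)ⁿ ≥ 99 ÷ (1/799) = 79101.
(89/6)⁴ = 62742241/1296 falls short of 79101 but (89/6)⁵ ≈718115 reaches it, so n = 5.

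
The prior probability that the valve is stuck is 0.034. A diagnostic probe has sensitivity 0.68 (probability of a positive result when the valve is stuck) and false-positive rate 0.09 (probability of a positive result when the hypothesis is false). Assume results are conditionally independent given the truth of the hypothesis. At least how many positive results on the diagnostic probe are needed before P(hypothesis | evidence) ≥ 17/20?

3

Prior odds: 0.034 ÷ 0.966 = 17/483.
Likelihood ratio of a positive result = 0.68/0.09 = 68/9.
Target odds: 0.85 ÷ 0.15 = 17/3.
Need (17/483) × (68/9)ⁿ ≥ 17/3, i.e. (68/9)ⁿ ≥ 161.
(68/9)² = 4624/81 falls short of 161 but (68/9)³ = 314432/729 reaches it, so n = 3.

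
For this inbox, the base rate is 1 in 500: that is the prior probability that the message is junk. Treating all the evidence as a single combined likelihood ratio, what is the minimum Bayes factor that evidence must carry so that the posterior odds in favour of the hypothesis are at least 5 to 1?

Prior odds = 0.002/0.998 = 1/499.
Target odds = 5.
Required Bayes factor = 5 ÷ (1/499) = 2495.

2495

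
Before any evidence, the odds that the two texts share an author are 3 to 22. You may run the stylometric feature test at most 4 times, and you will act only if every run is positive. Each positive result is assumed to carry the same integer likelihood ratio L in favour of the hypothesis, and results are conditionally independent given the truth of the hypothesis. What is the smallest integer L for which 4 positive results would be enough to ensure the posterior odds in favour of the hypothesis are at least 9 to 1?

3

Prior odds = 3/22.
Target odds = 9.
Need L⁴ ≥ 9 ÷ (3/22) = 66.
2⁴ = 16 < 66 ≤ 81 = 3⁴, so L = 3.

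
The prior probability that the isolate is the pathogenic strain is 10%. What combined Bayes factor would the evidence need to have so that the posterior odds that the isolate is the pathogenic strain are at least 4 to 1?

Prior odds = 0.1/0.9 = 1/9.
Target odds = 4.
Required Bayes factor = 4 ÷ (1/9) = 36.

36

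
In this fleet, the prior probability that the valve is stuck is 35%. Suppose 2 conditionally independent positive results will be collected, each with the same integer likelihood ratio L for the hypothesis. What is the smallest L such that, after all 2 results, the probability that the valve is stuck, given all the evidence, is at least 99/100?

14

Prior odds = 0.35/0.65 = 7/13.
Target odds = 0.99/0.01 = 99.
Need L² ≥ 99 ÷ (7/13) = 1287/7.
13² = 169 < 1287/7 ≤ 196 = 14², so L = 14.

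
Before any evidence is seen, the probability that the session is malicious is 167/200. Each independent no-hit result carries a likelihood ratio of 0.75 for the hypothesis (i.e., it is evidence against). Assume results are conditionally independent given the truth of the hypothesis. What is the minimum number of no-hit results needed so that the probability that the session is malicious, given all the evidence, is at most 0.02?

Prior odds = 0.835/0.165 = 167/33.
Likelihood ratio per no-hit result = 0.75.
Target posterior odds = 0.02/0.98 = 1/49.
Require 0.75ⁿ ≤ 1/49 ÷ (167/33) = 33/8183.
0.75¹⁹ ≈0.00422828 is still above 33/8183 but 0.75²⁰ ≈0.00317121 is at or below it, so n = 20.

20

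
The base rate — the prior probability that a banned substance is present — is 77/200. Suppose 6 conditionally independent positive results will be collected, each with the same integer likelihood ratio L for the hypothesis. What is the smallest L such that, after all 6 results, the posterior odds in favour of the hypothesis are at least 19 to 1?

2

Prior odds = 0.385/0.615 = 77/123.
Target odds = 19.
Need L⁶ ≥ 19 ÷ (77/123) = 2337/77.
1⁶ = 1 < 2337/77 ≤ 64 = 2⁶, so L = 2.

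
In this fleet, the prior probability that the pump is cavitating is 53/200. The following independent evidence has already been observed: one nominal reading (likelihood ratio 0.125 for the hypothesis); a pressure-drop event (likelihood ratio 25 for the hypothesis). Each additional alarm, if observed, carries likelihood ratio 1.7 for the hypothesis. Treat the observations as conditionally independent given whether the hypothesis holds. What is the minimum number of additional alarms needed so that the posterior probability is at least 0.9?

4

Prior odds = 0.265/0.735 = 53/147.
Combined Bayes factor of the evidence already in hand = 0.125 × 25 = 3.125.
Odds after that evidence = (53/147) × 3.125 = 1325/1176.
Target odds = 0.9/0.1 = 9.
Need 1.7ⁿ ≥ 9 ÷ (1325/1176) = 10584/1325.
1.7³ = 4.913 falls short of 10584/1325 but 1.7⁴ = 8.3521 reaches it, so n = 4.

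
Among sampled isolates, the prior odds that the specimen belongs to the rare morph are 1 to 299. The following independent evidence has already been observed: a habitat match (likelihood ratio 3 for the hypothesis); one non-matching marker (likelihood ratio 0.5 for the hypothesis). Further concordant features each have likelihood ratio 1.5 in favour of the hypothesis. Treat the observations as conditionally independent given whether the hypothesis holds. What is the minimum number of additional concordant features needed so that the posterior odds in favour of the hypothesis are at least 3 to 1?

Prior odds = 1/299.
Combined Bayes factor of the evidence already in hand = 3 × 0.5 = 1.5.
Odds after that evidence = (1/299) × 1.5 = 3/598.
Target odds = 3.
Need 1.5ⁿ ≥ 3 ÷ (3/598) = 598.
1.5¹⁵ = 14348907/32768 falls short of 598 but 1.5¹⁶ = 43046721/65536 reaches it, so n = 16.

16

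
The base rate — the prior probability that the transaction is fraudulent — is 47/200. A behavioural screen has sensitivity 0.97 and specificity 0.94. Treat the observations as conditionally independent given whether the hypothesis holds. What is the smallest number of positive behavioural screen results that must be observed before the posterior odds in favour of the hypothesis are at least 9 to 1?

Prior odds = 0.235/0.765 = 47/153.
False-positive rate = 1 − 0.94 = 0.06; likelihood ratio of a positive = 0.97/0.06 = 97/6.
Target odds = 9.
Require (97/6)ⁿ ≥ 9 ÷ (47/153) = 1377/47.
(97/6)¹ = 97/6 falls short of 1377/47 but (97/6)² = 9409/36 reaches it, so n = 2.

2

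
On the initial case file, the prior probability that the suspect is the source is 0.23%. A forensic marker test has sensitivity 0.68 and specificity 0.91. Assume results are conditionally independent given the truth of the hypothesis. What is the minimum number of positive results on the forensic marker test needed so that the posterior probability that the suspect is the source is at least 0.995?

Prior odds = 0.0023/0.9977 = 23/9977.
False-positive rate = 1 − 0.91 = 0.09; likelihood ratio of a positive = 0.68/0.09 = 68/9.
Target odds: 0.995 ÷ 0.005 = 199.
Require (68/9)ⁿ ≥ 199 ÷ (23/9977) = 1985423/23.
(68/9)⁵ ≈24622.5 falls short of 1985423/23 but (68/9)⁶ ≈186037 reaches it, so n = 6.

6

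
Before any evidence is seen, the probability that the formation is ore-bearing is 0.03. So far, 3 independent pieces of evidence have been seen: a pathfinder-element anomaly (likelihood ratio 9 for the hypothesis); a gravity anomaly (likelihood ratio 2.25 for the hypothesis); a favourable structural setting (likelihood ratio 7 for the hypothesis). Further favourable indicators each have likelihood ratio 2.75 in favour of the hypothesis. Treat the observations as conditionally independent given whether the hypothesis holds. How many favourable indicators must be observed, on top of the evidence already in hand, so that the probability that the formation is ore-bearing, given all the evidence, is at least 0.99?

4

Prior odds = 0.03/0.97 = 3/97.
Combined Bayes factor of the evidence already in hand = 9 × 2.25 × 7 = 141.75.
Odds after that evidence = (3/97) × 141.75 = 1701/388.
Target odds = 0.99/0.01 = 99.
Need 2.75ⁿ ≥ 99 ÷ (1701/388) = 4268/189.
2.75³ = 20.796875 falls short of 4268/189 but 2.75⁴ = 57.19140625 reaches it, so n = 4.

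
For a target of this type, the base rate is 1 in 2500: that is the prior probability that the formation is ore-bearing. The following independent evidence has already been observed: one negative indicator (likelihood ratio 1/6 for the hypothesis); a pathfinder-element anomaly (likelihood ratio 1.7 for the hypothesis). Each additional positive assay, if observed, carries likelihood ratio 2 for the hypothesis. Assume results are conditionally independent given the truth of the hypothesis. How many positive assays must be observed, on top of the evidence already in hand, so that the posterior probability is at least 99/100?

20

Prior odds = 0.0004/0.9996 = 1/2499.
Combined Bayes factor of the evidence already in hand = (1/6) × 1.7 = 17/60.
Odds after that evidence = (1/2499) × 17/60 = 1/8820.
Target odds = 0.99/0.01 = 99.
Need 2ⁿ ≥ 99 ÷ (1/8820) = 873180.
2¹⁹ = 524288 falls short of 873180 but 2²⁰ = 1048576 reaches it, so n = 20.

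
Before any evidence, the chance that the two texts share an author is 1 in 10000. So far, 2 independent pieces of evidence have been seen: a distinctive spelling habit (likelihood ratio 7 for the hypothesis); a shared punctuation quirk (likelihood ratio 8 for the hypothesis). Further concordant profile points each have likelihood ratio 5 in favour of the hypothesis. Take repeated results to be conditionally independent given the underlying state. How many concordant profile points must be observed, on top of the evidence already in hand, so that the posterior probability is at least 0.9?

Prior odds = 0.0001/0.9999 = 1/9999.
Combined Bayes factor of the evidence already in hand = 7 × 8 = 56.
Odds after that evidence = (1/9999) × 56 = 56/9999.
Target odds = 0.9/0.1 = 9.
Need 5ⁿ ≥ 9 ÷ (56/9999) = 89991/56.
5⁴ = 625 falls short of 89991/56 but 5⁵ = 3125 reaches it, so n = 5.

5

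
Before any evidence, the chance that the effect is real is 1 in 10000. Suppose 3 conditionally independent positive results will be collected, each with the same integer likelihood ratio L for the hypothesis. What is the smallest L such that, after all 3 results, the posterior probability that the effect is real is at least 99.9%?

Prior odds = 0.0001/0.9999 = 1/9999.
Target odds = 0.999/0.001 = 999.
Need L³ ≥ 999 ÷ (1/9999) = 9989001.
215³ = 9938375 < 9989001 ≤ 10077696 = 216³, so L = 216.

216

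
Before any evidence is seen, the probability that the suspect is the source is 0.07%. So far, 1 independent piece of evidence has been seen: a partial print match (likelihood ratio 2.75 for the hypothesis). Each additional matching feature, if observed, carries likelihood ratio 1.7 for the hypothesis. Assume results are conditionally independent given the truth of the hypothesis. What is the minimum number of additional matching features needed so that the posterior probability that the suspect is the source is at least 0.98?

Prior odds = 0.0007/0.9993 = 7/9993.
Bayes factor of the evidence already in hand = 2.75.
Odds after that evidence = (7/9993) × 2.75 = 77/39972.
Target odds = 0.98/0.02 = 49.
Need 1.7ⁿ ≥ 49 ÷ (77/39972) = 279804/11.
1.7¹⁹ ≈23907.2 falls short of 279804/11 but 1.7²⁰ ≈40642.3 reaches it, so n = 20.

20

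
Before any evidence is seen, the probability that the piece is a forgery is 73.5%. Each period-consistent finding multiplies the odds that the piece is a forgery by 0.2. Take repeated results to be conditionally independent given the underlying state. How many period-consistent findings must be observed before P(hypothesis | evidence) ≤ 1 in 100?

4

Prior odds: 0.735 ÷ 0.265 = 147/53.
Likelihood ratio per period-consistent finding = 0.2.
Target posterior odds = 0.01/0.99 = 1/99.
Require 0.2ⁿ ≤ 1/99 ÷ (147/53) = 53/14553.
0.2³ = 0.008 is still above 53/14553 but 0.2⁴ = 0.0016 is at or below it, so n = 4.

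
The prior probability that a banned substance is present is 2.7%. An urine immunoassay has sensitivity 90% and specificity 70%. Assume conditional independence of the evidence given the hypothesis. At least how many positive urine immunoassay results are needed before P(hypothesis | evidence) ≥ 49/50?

Prior odds = 0.027/0.973 = 27/973.
False-positive rate = 1 − 0.7 = 0.3; likelihood ratio of a positive = 0.9/0.3 = 3.
Target odds: 0.98 ÷ 0.02 = 49.
Require 3ⁿ ≥ 49 ÷ (27/973) = 47677/27.
3⁶ = 729 falls short of 47677/27 but 3⁷ = 2187 reaches it, so n = 7.

7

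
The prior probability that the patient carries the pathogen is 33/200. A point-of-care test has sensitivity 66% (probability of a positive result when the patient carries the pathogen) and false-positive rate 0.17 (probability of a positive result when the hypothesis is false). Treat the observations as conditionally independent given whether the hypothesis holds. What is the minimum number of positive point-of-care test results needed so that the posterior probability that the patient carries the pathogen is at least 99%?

5

Prior odds: 0.165 ÷ 0.835 = 33/167.
Likelihood ratio of a positive result = 0.66/0.17 = 66/17.
Target odds: 0.99 ÷ 0.01 = 99.
Require (66/17)ⁿ ≥ 99 ÷ (33/167) = 501.
(66/17)⁴ = 18974736/83521 falls short of 501 but (66/17)⁵ ≈882.013 reaches it, so n = 5.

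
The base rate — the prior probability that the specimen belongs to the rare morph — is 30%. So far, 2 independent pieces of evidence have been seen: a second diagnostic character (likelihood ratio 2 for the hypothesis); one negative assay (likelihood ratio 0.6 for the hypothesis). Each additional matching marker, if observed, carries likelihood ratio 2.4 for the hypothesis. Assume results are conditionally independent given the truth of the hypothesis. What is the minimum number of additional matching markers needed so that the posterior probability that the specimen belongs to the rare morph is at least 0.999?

Prior odds = 0.3/0.7 = 3/7.
Combined Bayes factor of the evidence already in hand = 2 × 0.6 = 1.2.
Odds after that evidence = (3/7) × 1.2 = 18/35.
Target odds = 0.999/0.001 = 999.
Need 2.4ⁿ ≥ 999 ÷ (18/35) = 1942.5.
2.4⁸ = 429981696/390625 falls short of 1942.5 but 2.4⁹ ≈2641.81 reaches it, so n = 9.

9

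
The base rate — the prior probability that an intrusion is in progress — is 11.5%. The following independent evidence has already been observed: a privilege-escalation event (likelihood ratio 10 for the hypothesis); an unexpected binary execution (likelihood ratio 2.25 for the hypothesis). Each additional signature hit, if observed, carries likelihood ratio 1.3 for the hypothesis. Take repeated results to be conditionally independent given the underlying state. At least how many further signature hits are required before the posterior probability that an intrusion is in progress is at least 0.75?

1

Prior odds = 0.115/0.885 = 23/177.
Combined Bayes factor of the evidence already in hand = 10 × 2.25 = 22.5.
Odds after that evidence = (23/177) × 22.5 = 345/118.
Target odds = 0.75/0.25 = 3.
Need 1.3ⁿ ≥ 3 ÷ (345/118) = 118/115.
1.3¹ = 1.3, which meets the required 118/115; so n = 1.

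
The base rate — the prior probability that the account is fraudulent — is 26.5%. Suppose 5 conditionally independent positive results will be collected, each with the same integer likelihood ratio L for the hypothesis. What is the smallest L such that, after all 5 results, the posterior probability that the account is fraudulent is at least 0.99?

Prior odds = 0.265/0.735 = 53/147.
Target odds = 0.99/0.01 = 99.
Need L⁵ ≥ 99 ÷ (53/147) = 14553/53.
3⁵ = 243 < 14553/53 ≤ 1024 = 4⁵, so L = 4.

4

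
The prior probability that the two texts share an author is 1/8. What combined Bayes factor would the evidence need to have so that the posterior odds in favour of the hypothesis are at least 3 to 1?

21

Prior odds = 0.125/0.875 = 1/7.
Target odds = 3.
Required Bayes factor = 3 ÷ (1/7) = 21.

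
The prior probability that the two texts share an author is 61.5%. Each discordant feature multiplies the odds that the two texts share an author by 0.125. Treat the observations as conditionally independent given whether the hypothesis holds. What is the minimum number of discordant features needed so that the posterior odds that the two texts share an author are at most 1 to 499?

Prior odds = 0.615/0.385 = 123/77.
Likelihood ratio per discordant feature = 0.125.
Target odds = 1/499.
Need (123/77) × 0.125ⁿ ≤ 1/499, i.e. 0.125ⁿ ≤ 77/61377.
0.125³ = 0.001953125 is still above 77/61377 but 0.125⁴ = 1/4096 is at or below it, so n = 4.

4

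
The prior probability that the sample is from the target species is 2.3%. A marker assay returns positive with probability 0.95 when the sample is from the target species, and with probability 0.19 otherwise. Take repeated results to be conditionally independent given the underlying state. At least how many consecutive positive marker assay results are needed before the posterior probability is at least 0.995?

Prior odds = 0.023/0.977 = 23/977.
Likelihood ratio of a positive result = 0.95/0.19 = 5.
Target odds: 0.995 ÷ 0.005 = 199.
Need (23/977) × 5ⁿ ≥ 199, i.e. 5ⁿ ≥ 194423/23.
5⁵ = 3125 falls short of 194423/23 but 5⁶ = 15625 reaches it, so n = 6.

6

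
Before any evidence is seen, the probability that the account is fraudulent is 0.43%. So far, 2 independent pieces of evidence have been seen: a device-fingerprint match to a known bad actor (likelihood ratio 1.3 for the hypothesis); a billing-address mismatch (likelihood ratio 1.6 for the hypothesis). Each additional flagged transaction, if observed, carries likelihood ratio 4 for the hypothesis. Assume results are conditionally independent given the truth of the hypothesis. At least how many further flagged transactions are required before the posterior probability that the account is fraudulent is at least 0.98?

7

Prior odds = 0.0043/0.9957 = 43/9957.
Combined Bayes factor of the evidence already in hand = 1.3 × 1.6 = 2.08.
Odds after that evidence = (43/9957) × 2.08 = 2236/248925.
Target odds = 0.98/0.02 = 49.
Need 4ⁿ ≥ 49 ÷ (2236/248925) = 12197325/2236.
4⁶ = 4096 falls short of 12197325/2236 but 4⁷ = 16384 reaches it, so n = 7.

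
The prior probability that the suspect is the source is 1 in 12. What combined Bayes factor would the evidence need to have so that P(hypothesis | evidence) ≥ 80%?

44

Prior odds = (1/12)/(11/12) = 1/11.
Target odds = 0.8/0.2 = 4.
Required Bayes factor = 4 ÷ (1/11) = 44.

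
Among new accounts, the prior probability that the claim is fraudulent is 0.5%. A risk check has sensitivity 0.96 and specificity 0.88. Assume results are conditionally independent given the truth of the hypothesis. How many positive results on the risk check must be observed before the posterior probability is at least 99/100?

Prior odds: 0.005 ÷ 0.995 = 1/199.
False-positive rate = 1 − 0.88 = 0.12; likelihood ratio of a positive = 0.96/0.12 = 8.
Target odds: 0.99 ÷ 0.01 = 99.
Need (1/199) × 8ⁿ ≥ 99, i.e. 8ⁿ ≥ 19701.
8⁴ = 4096 falls short of 19701 but 8⁵ = 32768 reaches it, so n = 5.

5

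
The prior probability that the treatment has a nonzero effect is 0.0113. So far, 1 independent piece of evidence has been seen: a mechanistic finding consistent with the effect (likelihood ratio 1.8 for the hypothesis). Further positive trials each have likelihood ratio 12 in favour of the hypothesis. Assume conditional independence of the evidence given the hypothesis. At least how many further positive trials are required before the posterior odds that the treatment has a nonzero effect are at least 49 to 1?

4

Prior odds = 0.0113/0.9887 = 113/9887.
Bayes factor of the evidence already in hand = 1.8.
Odds after that evidence = (113/9887) × 1.8 = 1017/49435.
Target odds = 49.
Need 12ⁿ ≥ 49 ÷ (1017/49435) = 2422315/1017.
12³ = 1728 falls short of 2422315/1017 but 12⁴ = 20736 reaches it, so n = 4.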